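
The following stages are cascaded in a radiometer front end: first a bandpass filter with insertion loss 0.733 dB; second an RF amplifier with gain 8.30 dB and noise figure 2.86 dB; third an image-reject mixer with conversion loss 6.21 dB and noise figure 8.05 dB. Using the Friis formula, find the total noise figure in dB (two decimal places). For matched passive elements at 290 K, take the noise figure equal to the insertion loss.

Convert to linear (a loss of L dB is a gain of −L dB): F_i = 10^(NF_i/10), G_i = 10^(G_i,dB/10)
  Stage 1: F_1 = 10^(0.733/10) = 1.184, G_1 = 10^(−0.733/10) = 0.8447
  Stage 2: F_2 = 10^(2.86/10) = 1.932, G_2 = 10^(8.30/10) = 6.761
  Stage 3: F_3 = 10^(8.05/10) = 6.383, G_3 = 10^(−6.21/10) = 0.2393
Friis cascade:
  F = 1.184 + (1.932 − 1)/0.8447 + (6.383 − 1)/5.711 = 3.230
NF = 10 log₁₀(3.230) = 5.09 dB

5.09 dB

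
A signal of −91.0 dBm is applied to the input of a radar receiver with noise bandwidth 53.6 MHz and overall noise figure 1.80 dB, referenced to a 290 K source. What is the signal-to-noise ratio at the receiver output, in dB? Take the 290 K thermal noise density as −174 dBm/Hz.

Noise floor: N = −174 + 10 log₁₀(B) + NF
10 log₁₀(5.36×10⁷) = 77.29 dB
N = −174 + 77.29 + 1.80 = −94.91 dBm
SNR = P_sig − N = −91.0 − (−94.91) = 3.91 dB → 3.9 dB

3.9 dB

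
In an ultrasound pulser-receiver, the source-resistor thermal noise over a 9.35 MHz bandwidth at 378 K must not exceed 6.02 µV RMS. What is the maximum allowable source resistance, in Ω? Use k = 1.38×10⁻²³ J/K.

Johnson–Nyquist: V_n = √(4kTRB) ⇒ R = V_n² / (4kTB)
4kTB = 4 × 1.38×10⁻²³ × 378 × 9.35×10⁶ = 1.95×10⁻¹³
R = (6.02×10⁻⁶)² / 1.95×10⁻¹³ = 1.86×10² Ω = 186 Ω

186 Ω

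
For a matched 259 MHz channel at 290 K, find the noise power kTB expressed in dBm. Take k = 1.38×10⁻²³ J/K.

P_n = kTB = 1.38×10⁻²³ × 290 × 2.59×10⁸ = 1.04×10⁻¹² W
In dBm: 10 log₁₀(1.04×10⁻¹² / 10⁻³) = −89.8 dBm

−89.8 dBm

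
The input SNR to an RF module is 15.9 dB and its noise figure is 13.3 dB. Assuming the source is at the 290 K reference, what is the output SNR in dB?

2.6 dB

By definition F = SNR_in/SNR_out, so in dB: SNR_out = SNR_in − NF
SNR_out = 15.9 − 13.3 = 2.6 dB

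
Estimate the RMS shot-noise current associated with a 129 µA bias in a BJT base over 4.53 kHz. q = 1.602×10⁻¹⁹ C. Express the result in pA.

I_n = √(2qI·B)
2qI·B = 2 × 1.602×10⁻¹⁹ × 1.29×10⁻⁴ × 4.53×10³ = 1.87×10⁻¹⁹ A²
I_n = √(1.87×10⁻¹⁹) = 4.33×10⁻¹⁰ A = 433 pA

433 pA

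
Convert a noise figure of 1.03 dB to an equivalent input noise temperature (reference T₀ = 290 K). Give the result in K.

F = 10^(1.03/10) = 1.26765
T_e = (F − 1)·T₀ = (1.26765 − 1) × 290 = 77.6 K

77.6 K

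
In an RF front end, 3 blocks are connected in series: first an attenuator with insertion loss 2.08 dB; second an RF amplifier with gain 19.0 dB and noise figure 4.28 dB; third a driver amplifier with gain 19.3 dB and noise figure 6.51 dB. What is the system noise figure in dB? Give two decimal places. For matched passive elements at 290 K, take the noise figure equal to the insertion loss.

Convert to linear (a loss of L dB is a gain of −L dB): F_i = 10^(NF_i/10), G_i = 10^(G_i,dB/10)
  Stage 1: F_1 = 10^(2.08/10) = 1.614, G_1 = 10^(−2.08/10) = 0.6194
  Stage 2: F_2 = 10^(4.28/10) = 2.679, G_2 = 10^(19.0/10) = 79.43
  Stage 3: F_3 = 10^(6.51/10) = 4.477, G_3 = 10^(19.3/10) = 85.11
Friis cascade:
  F = 1.614 + (2.679 − 1)/0.6194 + (4.477 − 1)/49.20 = 4.396
NF = 10 log₁₀(4.396) = 6.43 dB

6.43 dB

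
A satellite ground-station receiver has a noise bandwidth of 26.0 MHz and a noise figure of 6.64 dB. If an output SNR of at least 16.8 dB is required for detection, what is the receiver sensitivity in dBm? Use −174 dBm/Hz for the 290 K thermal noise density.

−76.4 dBm

Sensitivity = −174 + 10 log₁₀(B) + NF + SNR_min
= −174 + 74.15 + 6.64 + 16.8
= −76.41 dBm → −76.4 dBm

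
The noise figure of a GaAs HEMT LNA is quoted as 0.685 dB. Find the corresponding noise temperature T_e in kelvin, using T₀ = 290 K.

F = 10^(0.685/10) = 1.17085
T_e = (F − 1)·T₀ = (1.17085 − 1) × 290 = 49.5 K

49.5 K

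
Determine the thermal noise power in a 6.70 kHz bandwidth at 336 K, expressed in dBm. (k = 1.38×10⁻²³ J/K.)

−135.1 dBm

P_n = kTB = 1.38×10⁻²³ × 336 × 6.70×10³ = 3.11×10⁻¹⁷ W
In dBm: 10 log₁₀(3.11×10⁻¹⁷ / 10⁻³) = −135.1 dBm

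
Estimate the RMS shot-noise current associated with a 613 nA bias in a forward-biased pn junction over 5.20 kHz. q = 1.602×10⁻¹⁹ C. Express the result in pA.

32.0 pA

I_n = √(2qI·B)
2qI·B = 2 × 1.602×10⁻¹⁹ × 6.13×10⁻⁷ × 5.20×10³ = 1.02×10⁻²¹ A²
I_n = √(1.02×10⁻²¹) = 3.20×10⁻¹¹ A = 32.0 pA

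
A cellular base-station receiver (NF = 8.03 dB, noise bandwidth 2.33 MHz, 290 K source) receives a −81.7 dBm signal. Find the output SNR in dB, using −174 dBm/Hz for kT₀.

Noise floor: N = −174 + 10 log₁₀(B) + NF
10 log₁₀(2.33×10⁶) = 63.67 dB
N = −174 + 63.67 + 8.03 = −102.30 dBm
SNR = P_sig − N = −81.7 − (−102.30) = 20.60 dB → 20.6 dB

20.6 dB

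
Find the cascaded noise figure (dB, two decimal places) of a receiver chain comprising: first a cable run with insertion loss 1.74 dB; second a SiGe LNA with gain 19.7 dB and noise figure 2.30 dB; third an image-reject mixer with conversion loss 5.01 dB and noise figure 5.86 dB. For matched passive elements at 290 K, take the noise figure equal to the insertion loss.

4.12 dB

Convert to linear (a loss of L dB is a gain of −L dB): F_i = 10^(NF_i/10), G_i = 10^(G_i,dB/10)
  Stage 1: F_1 = 10^(1.74/10) = 1.493, G_1 = 10^(−1.74/10) = 0.6699
  Stage 2: F_2 = 10^(2.30/10) = 1.698, G_2 = 10^(19.7/10) = 93.33
  Stage 3: F_3 = 10^(5.86/10) = 3.855, G_3 = 10^(−5.01/10) = 0.3155
Friis cascade:
  F = 1.493 + (1.698 − 1)/0.6699 + (3.855 − 1)/62.52 = 2.581
NF = 10 log₁₀(2.581) = 4.12 dB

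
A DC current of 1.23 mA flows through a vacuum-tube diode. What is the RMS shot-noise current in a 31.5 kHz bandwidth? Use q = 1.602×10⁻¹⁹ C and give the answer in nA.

3.52 nA

I_n = √(2qI·B)
2qI·B = 2 × 1.602×10⁻¹⁹ × 1.23×10⁻³ × 3.15×10⁴ = 1.24×10⁻¹⁷ A²
I_n = √(1.24×10⁻¹⁷) = 3.52×10⁻⁹ A = 3.52 nA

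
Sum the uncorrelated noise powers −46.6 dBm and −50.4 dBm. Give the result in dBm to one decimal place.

−45.1 dBm

Convert to linear, add, convert back:
P₁ = 2.19×10⁻⁸ W, P₂ = 9.12×10⁻⁹ W
P_tot = 3.10×10⁻⁸ W → 10 log₁₀(P_tot / 10⁻³) = −45.1 dBm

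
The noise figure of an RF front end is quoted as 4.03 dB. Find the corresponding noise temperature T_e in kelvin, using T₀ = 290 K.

F = 10^(4.03/10) = 2.5293
T_e = (F − 1)·T₀ = (2.5293 − 1) × 290 = 443 K

443 K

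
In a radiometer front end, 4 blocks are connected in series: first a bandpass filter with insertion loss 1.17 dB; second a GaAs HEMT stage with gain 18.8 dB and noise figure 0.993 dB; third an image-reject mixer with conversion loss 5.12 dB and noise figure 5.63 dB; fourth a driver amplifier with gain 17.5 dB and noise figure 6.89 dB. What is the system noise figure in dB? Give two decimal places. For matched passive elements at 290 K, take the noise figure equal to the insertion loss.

Convert to linear (a loss of L dB is a gain of −L dB): F_i = 10^(NF_i/10), G_i = 10^(G_i,dB/10)
  Stage 1: F_1 = 10^(1.17/10) = 1.309, G_1 = 10^(−1.17/10) = 0.7638
  Stage 2: F_2 = 10^(0.993/10) = 1.257, G_2 = 10^(18.8/10) = 75.86
  Stage 3: F_3 = 10^(5.63/10) = 3.656, G_3 = 10^(−5.12/10) = 0.3076
  Stage 4: F_4 = 10^(6.89/10) = 4.887, G_4 = 10^(17.5/10) = 56.23
Friis cascade:
  F = 1.309 + (1.257 − 1)/0.7638 + (3.656 − 1)/57.94 + (4.887 − 1)/17.82 = 1.909
NF = 10 log₁₀(1.909) = 2.81 dB

2.81 dB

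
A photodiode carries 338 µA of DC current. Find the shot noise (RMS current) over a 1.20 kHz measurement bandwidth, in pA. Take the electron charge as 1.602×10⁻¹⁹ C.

I_n = √(2qI·B)
2qI·B = 2 × 1.602×10⁻¹⁹ × 3.38×10⁻⁴ × 1.20×10³ = 1.30×10⁻¹⁹ A²
I_n = √(1.30×10⁻¹⁹) = 3.60×10⁻¹⁰ A = 360 pA

360 pA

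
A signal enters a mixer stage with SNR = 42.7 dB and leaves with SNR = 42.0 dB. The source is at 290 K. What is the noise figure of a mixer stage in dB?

NF (dB) = SNR_in(dB) − SNR_out(dB) when the source is at T₀
NF = 42.7 − 42.0 = 0.7 dB

0.7 dB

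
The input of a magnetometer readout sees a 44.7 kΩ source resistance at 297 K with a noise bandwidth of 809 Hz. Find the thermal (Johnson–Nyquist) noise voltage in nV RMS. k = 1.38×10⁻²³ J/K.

V_n = √(4kTRB)
4kTRB = 4 × 1.38×10⁻²³ × 297 × 4.47×10⁴ × 8.09×10² = 5.93×10⁻¹³ V²
V_n = √(5.93×10⁻¹³) = 7.70×10⁻⁷ V = 770 nV

770 nV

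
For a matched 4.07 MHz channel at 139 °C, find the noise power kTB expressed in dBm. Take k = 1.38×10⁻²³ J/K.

−106.4 dBm

T = 139 °C + 273.15 = 412.15 K
P_n = kTB = 1.38×10⁻²³ × 412.15 × 4.07×10⁶ = 2.31×10⁻¹⁴ W
In dBm: 10 log₁₀(2.31×10⁻¹⁴ / 10⁻³) = −106.4 dBm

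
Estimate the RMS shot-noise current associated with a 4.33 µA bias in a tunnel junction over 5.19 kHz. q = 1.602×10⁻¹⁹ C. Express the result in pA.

84.9 pA

I_n = √(2qI·B)
2qI·B = 2 × 1.602×10⁻¹⁹ × 4.33×10⁻⁶ × 5.19×10³ = 7.20×10⁻²¹ A²
I_n = √(7.20×10⁻²¹) = 8.49×10⁻¹¹ A = 84.9 pA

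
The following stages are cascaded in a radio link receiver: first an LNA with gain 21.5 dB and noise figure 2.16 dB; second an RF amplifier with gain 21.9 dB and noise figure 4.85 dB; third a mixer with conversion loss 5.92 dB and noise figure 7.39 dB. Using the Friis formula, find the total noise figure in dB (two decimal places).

Convert to linear (a loss of L dB is a gain of −L dB): F_i = 10^(NF_i/10), G_i = 10^(G_i,dB/10)
  Stage 1: F_1 = 10^(2.16/10) = 1.644, G_1 = 10^(21.5/10) = 141.3
  Stage 2: F_2 = 10^(4.85/10) = 3.055, G_2 = 10^(21.9/10) = 154.9
  Stage 3: F_3 = 10^(7.39/10) = 5.483, G_3 = 10^(−5.92/10) = 0.2559
Friis cascade:
  F = 1.644 + (3.055 − 1)/141.3 + (5.483 − 1)/2.188×10⁴ = 1.659
NF = 10 log₁₀(1.659) = 2.20 dB

2.20 dB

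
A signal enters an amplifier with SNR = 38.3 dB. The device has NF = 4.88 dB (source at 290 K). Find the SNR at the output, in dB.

33.42 dB

By definition F = SNR_in/SNR_out, so in dB: SNR_out = SNR_in − NF
SNR_out = 38.3 − 4.88 = 33.42 dB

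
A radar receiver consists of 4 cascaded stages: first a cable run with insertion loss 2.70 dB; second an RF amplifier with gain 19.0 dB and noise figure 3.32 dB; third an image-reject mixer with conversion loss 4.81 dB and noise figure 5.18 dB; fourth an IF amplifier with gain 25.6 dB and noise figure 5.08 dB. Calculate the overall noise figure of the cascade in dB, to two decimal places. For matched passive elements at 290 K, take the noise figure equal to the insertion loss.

Convert to linear (a loss of L dB is a gain of −L dB): F_i = 10^(NF_i/10), G_i = 10^(G_i,dB/10)
  Stage 1: F_1 = 10^(2.70/10) = 1.862, G_1 = 10^(−2.70/10) = 0.5370
  Stage 2: F_2 = 10^(3.32/10) = 2.148, G_2 = 10^(19.0/10) = 79.43
  Stage 3: F_3 = 10^(5.18/10) = 3.296, G_3 = 10^(−4.81/10) = 0.3304
  Stage 4: F_4 = 10^(5.08/10) = 3.221, G_4 = 10^(25.6/10) = 363.1
Friis cascade:
  F = 1.862 + (2.148 − 1)/0.5370 + (3.296 − 1)/42.66 + (3.221 − 1)/14.09 = 4.211
NF = 10 log₁₀(4.211) = 6.24 dB

6.24 dB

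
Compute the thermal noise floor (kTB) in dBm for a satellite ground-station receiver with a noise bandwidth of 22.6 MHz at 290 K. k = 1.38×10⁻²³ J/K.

P_n = kTB = 1.38×10⁻²³ × 290 × 2.26×10⁷ = 9.04×10⁻¹⁴ W
In dBm: 10 log₁₀(9.04×10⁻¹⁴ / 10⁻³) = −100.4 dBm

−100.4 dBm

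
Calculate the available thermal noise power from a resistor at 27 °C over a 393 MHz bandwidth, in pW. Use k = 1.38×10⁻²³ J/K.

T = 27 °C + 273.15 = 300.15 K
P_n = kTB = 1.38×10⁻²³ × 300.15 × 3.93×10⁸ = 1.63×10⁻¹² W = 1.63 pW

1.63 pW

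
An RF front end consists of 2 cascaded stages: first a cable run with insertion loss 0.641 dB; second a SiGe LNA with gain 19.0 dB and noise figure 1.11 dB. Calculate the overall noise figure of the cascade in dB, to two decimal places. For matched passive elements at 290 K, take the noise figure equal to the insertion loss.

1.75 dB

Convert to linear (a loss of L dB is a gain of −L dB): F_i = 10^(NF_i/10), G_i = 10^(G_i,dB/10)
  Stage 1: F_1 = 10^(0.641/10) = 1.159, G_1 = 10^(−0.641/10) = 0.8628
  Stage 2: F_2 = 10^(1.11/10) = 1.291, G_2 = 10^(19.0/10) = 79.43
Friis cascade:
  F = 1.159 + (1.291 − 1)/0.8628 = 1.497
NF = 10 log₁₀(1.497) = 1.75 dB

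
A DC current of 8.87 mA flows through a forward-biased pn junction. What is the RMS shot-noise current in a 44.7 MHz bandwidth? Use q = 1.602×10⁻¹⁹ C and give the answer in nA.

I_n = √(2qI·B)
2qI·B = 2 × 1.602×10⁻¹⁹ × 8.87×10⁻³ × 4.47×10⁷ = 1.27×10⁻¹³ A²
I_n = √(1.27×10⁻¹³) = 3.56×10⁻⁷ A = 356 nA

356 nA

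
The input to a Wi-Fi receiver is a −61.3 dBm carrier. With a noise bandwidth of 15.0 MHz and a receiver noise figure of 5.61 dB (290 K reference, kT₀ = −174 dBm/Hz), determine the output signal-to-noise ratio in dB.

Noise floor: N = −174 + 10 log₁₀(B) + NF
10 log₁₀(1.50×10⁷) = 71.76 dB
N = −174 + 71.76 + 5.61 = −96.63 dBm
SNR = P_sig − N = −61.3 − (−96.63) = 35.33 dB → 35.3 dB

35.3 dB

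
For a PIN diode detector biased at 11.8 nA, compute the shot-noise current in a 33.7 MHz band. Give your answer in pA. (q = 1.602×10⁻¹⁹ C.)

I_n = √(2qI·B)
2qI·B = 2 × 1.602×10⁻¹⁹ × 1.18×10⁻⁸ × 3.37×10⁷ = 1.27×10⁻¹⁹ A²
I_n = √(1.27×10⁻¹⁹) = 3.57×10⁻¹⁰ A = 357 pA

357 pA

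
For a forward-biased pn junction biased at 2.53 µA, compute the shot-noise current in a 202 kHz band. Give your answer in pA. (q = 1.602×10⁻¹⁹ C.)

I_n = √(2qI·B)
2qI·B = 2 × 1.602×10⁻¹⁹ × 2.53×10⁻⁶ × 2.02×10⁵ = 1.64×10⁻¹⁹ A²
I_n = √(1.64×10⁻¹⁹) = 4.05×10⁻¹⁰ A = 405 pA

405 pA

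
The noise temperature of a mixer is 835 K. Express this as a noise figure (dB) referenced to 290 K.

F = 1 + T_e/T₀ = 1 + 835/290 = 3.87931
NF = 10 log₁₀(3.87931) = 5.89 dB

5.89 dB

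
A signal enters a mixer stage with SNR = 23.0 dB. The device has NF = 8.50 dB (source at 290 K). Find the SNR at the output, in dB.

By definition F = SNR_in/SNR_out, so in dB: SNR_out = SNR_in − NF
SNR_out = 23.0 − 8.50 = 14.50 dB

14.50 dB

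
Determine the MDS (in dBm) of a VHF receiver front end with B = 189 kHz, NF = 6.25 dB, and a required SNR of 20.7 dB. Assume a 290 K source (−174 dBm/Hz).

Sensitivity = −174 + 10 log₁₀(B) + NF + SNR_min
= −174 + 52.76 + 6.25 + 20.7
= −94.29 dBm → −94.3 dBm

−94.3 dBm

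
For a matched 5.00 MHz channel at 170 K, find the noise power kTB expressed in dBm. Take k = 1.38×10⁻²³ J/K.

P_n = kTB = 1.38×10⁻²³ × 170 × 5.00×10⁶ = 1.17×10⁻¹⁴ W
In dBm: 10 log₁₀(1.17×10⁻¹⁴ / 10⁻³) = −109.3 dBm

−109.3 dBm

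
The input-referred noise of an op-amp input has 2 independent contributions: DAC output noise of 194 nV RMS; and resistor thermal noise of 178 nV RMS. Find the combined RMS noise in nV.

263 nV

Uncorrelated sources add in power (mean-square): V_tot = √(ΣV_i²)
V_tot = √[(1.94×10⁻⁷)² + (1.78×10⁻⁷)²] = 2.63×10⁻⁷ V = 263 nV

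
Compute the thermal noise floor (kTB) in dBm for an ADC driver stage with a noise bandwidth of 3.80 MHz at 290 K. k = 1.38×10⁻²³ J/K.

−108.2 dBm

P_n = kTB = 1.38×10⁻²³ × 290 × 3.80×10⁶ = 1.52×10⁻¹⁴ W
In dBm: 10 log₁₀(1.52×10⁻¹⁴ / 10⁻³) = −108.2 dBm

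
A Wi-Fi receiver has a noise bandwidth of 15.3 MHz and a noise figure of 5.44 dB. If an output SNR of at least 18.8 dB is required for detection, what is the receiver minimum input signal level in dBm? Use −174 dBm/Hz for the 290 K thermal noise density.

Sensitivity = −174 + 10 log₁₀(B) + NF + SNR_min
= −174 + 71.85 + 5.44 + 18.8
= −77.91 dBm → −77.9 dBm

−77.9 dBm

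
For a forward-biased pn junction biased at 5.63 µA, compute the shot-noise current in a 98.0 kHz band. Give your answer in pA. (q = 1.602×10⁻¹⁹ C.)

I_n = √(2qI·B)
2qI·B = 2 × 1.602×10⁻¹⁹ × 5.63×10⁻⁶ × 9.80×10⁴ = 1.77×10⁻¹⁹ A²
I_n = √(1.77×10⁻¹⁹) = 4.20×10⁻¹⁰ A = 420 pA

420 pA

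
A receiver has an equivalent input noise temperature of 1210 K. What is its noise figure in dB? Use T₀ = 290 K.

F = 1 + T_e/T₀ = 1 + 1210/290 = 5.17241
NF = 10 log₁₀(5.17241) = 7.14 dB

7.14 dB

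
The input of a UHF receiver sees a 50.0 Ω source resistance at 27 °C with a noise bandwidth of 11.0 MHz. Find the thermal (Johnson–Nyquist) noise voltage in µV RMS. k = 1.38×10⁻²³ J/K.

3.02 µV

T = 27 °C + 273.15 = 300.15 K
V_n = √(4kTRB)
4kTRB = 4 × 1.38×10⁻²³ × 300.15 × 5.00×10¹ × 1.10×10⁷ = 9.11×10⁻¹² V²
V_n = √(9.11×10⁻¹²) = 3.02×10⁻⁶ V = 3.02 µV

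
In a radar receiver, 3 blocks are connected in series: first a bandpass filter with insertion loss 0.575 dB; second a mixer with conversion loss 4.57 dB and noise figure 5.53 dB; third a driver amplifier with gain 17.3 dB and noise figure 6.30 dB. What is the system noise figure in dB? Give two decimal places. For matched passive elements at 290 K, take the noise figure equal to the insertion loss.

Convert to linear (a loss of L dB is a gain of −L dB): F_i = 10^(NF_i/10), G_i = 10^(G_i,dB/10)
  Stage 1: F_1 = 10^(0.575/10) = 1.142, G_1 = 10^(−0.575/10) = 0.8760
  Stage 2: F_2 = 10^(5.53/10) = 3.573, G_2 = 10^(−4.57/10) = 0.3491
  Stage 3: F_3 = 10^(6.30/10) = 4.266, G_3 = 10^(17.3/10) = 53.70
Friis cascade:
  F = 1.142 + (3.573 − 1)/0.8760 + (4.266 − 1)/0.3058 = 14.76
NF = 10 log₁₀(14.76) = 11.69 dB

11.69 dB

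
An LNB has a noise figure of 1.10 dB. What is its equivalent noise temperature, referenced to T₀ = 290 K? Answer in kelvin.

83.6 K

F = 10^(1.10/10) = 1.28825
T_e = (F − 1)·T₀ = (1.28825 − 1) × 290 = 83.6 K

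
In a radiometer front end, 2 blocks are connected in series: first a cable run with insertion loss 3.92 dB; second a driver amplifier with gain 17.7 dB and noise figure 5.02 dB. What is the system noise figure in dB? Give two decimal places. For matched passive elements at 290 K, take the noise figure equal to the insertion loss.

8.94 dB

Convert to linear (a loss of L dB is a gain of −L dB): F_i = 10^(NF_i/10), G_i = 10^(G_i,dB/10)
  Stage 1: F_1 = 10^(3.92/10) = 2.466, G_1 = 10^(−3.92/10) = 0.4055
  Stage 2: F_2 = 10^(5.02/10) = 3.177, G_2 = 10^(17.7/10) = 58.88
Friis cascade:
  F = 2.466 + (3.177 − 1)/0.4055 = 7.834
NF = 10 log₁₀(7.834) = 8.94 dB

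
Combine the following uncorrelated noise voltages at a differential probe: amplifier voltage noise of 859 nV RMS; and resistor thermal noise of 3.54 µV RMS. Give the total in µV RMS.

3.64 µV

Uncorrelated sources add in power (mean-square): V_tot = √(ΣV_i²)
V_tot = √[(8.59×10⁻⁷)² + (3.54×10⁻⁶)²] = 3.64×10⁻⁶ V = 3.64 µV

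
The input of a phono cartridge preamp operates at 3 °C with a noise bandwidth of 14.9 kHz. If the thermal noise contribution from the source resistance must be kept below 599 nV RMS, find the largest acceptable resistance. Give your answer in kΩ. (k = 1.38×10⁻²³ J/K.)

1.58 kΩ

T = 3 °C + 273.15 = 276.15 K
Johnson–Nyquist: V_n = √(4kTRB) ⇒ R = V_n² / (4kTB)
4kTB = 4 × 1.38×10⁻²³ × 276.15 × 1.49×10⁴ = 2.27×10⁻¹⁶
R = (5.99×10⁻⁷)² / 2.27×10⁻¹⁶ = 1.58×10³ Ω = 1.58 kΩ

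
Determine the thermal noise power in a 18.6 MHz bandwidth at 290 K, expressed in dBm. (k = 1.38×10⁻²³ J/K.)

P_n = kTB = 1.38×10⁻²³ × 290 × 1.86×10⁷ = 7.44×10⁻¹⁴ W
In dBm: 10 log₁₀(7.44×10⁻¹⁴ / 10⁻³) = −101.3 dBm

−101.3 dBm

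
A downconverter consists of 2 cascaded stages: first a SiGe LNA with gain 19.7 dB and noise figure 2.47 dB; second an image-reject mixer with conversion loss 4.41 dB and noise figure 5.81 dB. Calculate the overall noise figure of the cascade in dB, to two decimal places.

2.54 dB

Convert to linear (a loss of L dB is a gain of −L dB): F_i = 10^(NF_i/10), G_i = 10^(G_i,dB/10)
  Stage 1: F_1 = 10^(2.47/10) = 1.766, G_1 = 10^(19.7/10) = 93.33
  Stage 2: F_2 = 10^(5.81/10) = 3.811, G_2 = 10^(−4.41/10) = 0.3622
Friis cascade:
  F = 1.766 + (3.811 − 1)/93.33 = 1.796
NF = 10 log₁₀(1.796) = 2.54 dB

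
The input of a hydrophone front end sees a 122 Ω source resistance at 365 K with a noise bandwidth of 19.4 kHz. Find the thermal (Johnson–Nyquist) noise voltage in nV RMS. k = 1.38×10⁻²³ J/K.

V_n = √(4kTRB)
4kTRB = 4 × 1.38×10⁻²³ × 365 × 1.22×10² × 1.94×10⁴ = 4.77×10⁻¹⁴ V²
V_n = √(4.77×10⁻¹⁴) = 2.18×10⁻⁷ V = 218 nV

218 nV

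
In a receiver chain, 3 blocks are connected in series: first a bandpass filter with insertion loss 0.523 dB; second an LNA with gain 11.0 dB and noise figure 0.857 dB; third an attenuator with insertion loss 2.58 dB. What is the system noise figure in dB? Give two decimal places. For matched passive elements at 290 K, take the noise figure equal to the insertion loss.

Convert to linear (a loss of L dB is a gain of −L dB): F_i = 10^(NF_i/10), G_i = 10^(G_i,dB/10)
  Stage 1: F_1 = 10^(0.523/10) = 1.128, G_1 = 10^(−0.523/10) = 0.8865
  Stage 2: F_2 = 10^(0.857/10) = 1.218, G_2 = 10^(11.0/10) = 12.59
  Stage 3: F_3 = 10^(2.58/10) = 1.811, G_3 = 10^(−2.58/10) = 0.5521
Friis cascade:
  F = 1.128 + (1.218 − 1)/0.8865 + (1.811 − 1)/11.16 = 1.447
NF = 10 log₁₀(1.447) = 1.60 dB

1.60 dB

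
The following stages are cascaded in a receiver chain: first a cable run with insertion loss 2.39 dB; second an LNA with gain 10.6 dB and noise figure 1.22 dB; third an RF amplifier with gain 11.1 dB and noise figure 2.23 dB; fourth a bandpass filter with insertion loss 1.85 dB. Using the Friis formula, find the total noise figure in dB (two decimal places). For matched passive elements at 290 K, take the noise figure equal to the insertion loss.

3.81 dB

Convert to linear (a loss of L dB is a gain of −L dB): F_i = 10^(NF_i/10), G_i = 10^(G_i,dB/10)
  Stage 1: F_1 = 10^(2.39/10) = 1.734, G_1 = 10^(−2.39/10) = 0.5768
  Stage 2: F_2 = 10^(1.22/10) = 1.324, G_2 = 10^(10.6/10) = 11.48
  Stage 3: F_3 = 10^(2.23/10) = 1.671, G_3 = 10^(11.1/10) = 12.88
  Stage 4: F_4 = 10^(1.85/10) = 1.531, G_4 = 10^(−1.85/10) = 0.6531
Friis cascade:
  F = 1.734 + (1.324 − 1)/0.5768 + (1.671 − 1)/6.622 + (1.531 − 1)/85.31 = 2.404
NF = 10 log₁₀(2.404) = 3.81 dB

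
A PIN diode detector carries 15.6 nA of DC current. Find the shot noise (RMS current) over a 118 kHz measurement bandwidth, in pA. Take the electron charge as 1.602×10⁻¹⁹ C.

24.3 pA

I_n = √(2qI·B)
2qI·B = 2 × 1.602×10⁻¹⁹ × 1.56×10⁻⁸ × 1.18×10⁵ = 5.90×10⁻²² A²
I_n = √(5.90×10⁻²²) = 2.43×10⁻¹¹ A = 24.3 pA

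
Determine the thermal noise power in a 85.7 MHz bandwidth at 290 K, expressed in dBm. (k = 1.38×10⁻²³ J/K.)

P_n = kTB = 1.38×10⁻²³ × 290 × 8.57×10⁷ = 3.43×10⁻¹³ W
In dBm: 10 log₁₀(3.43×10⁻¹³ / 10⁻³) = −94.6 dBm

−94.6 dBm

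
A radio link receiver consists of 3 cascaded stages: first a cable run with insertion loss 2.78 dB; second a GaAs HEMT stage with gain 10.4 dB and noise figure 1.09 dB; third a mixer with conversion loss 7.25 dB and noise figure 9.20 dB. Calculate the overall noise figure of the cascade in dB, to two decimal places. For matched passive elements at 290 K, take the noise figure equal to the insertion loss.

5.69 dB

Convert to linear (a loss of L dB is a gain of −L dB): F_i = 10^(NF_i/10), G_i = 10^(G_i,dB/10)
  Stage 1: F_1 = 10^(2.78/10) = 1.897, G_1 = 10^(−2.78/10) = 0.5272
  Stage 2: F_2 = 10^(1.09/10) = 1.285, G_2 = 10^(10.4/10) = 10.96
  Stage 3: F_3 = 10^(9.20/10) = 8.318, G_3 = 10^(−7.25/10) = 0.1884
Friis cascade:
  F = 1.897 + (1.285 − 1)/0.5272 + (8.318 − 1)/5.781 = 3.704
NF = 10 log₁₀(3.704) = 5.69 dB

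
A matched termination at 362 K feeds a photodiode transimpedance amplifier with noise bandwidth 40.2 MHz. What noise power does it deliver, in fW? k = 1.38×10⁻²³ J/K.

P_n = kTB = 1.38×10⁻²³ × 362 × 4.02×10⁷ = 2.01×10⁻¹³ W = 201 fW

201 fW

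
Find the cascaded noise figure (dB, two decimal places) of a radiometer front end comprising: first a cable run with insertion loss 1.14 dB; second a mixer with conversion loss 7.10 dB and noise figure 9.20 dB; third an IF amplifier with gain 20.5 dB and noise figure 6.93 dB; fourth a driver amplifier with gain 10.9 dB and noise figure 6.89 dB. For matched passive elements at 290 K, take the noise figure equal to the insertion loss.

Convert to linear (a loss of L dB is a gain of −L dB): F_i = 10^(NF_i/10), G_i = 10^(G_i,dB/10)
  Stage 1: F_1 = 10^(1.14/10) = 1.300, G_1 = 10^(−1.14/10) = 0.7691
  Stage 2: F_2 = 10^(9.20/10) = 8.318, G_2 = 10^(−7.10/10) = 0.1950
  Stage 3: F_3 = 10^(6.93/10) = 4.932, G_3 = 10^(20.5/10) = 112.2
  Stage 4: F_4 = 10^(6.89/10) = 4.887, G_4 = 10^(10.9/10) = 12.30
Friis cascade:
  F = 1.300 + (8.318 − 1)/0.7691 + (4.932 − 1)/0.1500 + (4.887 − 1)/16.83 = 37.26
NF = 10 log₁₀(37.26) = 15.71 dB

15.71 dB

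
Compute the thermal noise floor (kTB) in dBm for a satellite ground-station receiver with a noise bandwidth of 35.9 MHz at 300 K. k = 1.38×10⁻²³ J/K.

−98.3 dBm

P_n = kTB = 1.38×10⁻²³ × 300 × 3.59×10⁷ = 1.49×10⁻¹³ W
In dBm: 10 log₁₀(1.49×10⁻¹³ / 10⁻³) = −98.3 dBm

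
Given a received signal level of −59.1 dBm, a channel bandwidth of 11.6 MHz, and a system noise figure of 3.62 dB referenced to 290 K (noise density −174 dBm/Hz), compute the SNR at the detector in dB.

40.6 dB

Noise floor: N = −174 + 10 log₁₀(B) + NF
10 log₁₀(1.16×10⁷) = 70.64 dB
N = −174 + 70.64 + 3.62 = −99.74 dBm
SNR = P_sig − N = −59.1 − (−99.74) = 40.64 dB → 40.6 dB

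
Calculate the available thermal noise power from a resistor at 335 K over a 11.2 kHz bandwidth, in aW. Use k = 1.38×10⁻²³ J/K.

51.8 aW

P_n = kTB = 1.38×10⁻²³ × 335 × 1.12×10⁴ = 5.18×10⁻¹⁷ W = 51.8 aW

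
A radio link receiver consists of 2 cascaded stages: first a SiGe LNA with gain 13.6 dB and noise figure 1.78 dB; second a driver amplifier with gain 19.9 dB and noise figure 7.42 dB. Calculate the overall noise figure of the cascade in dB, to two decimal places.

Convert to linear (a loss of L dB is a gain of −L dB): F_i = 10^(NF_i/10), G_i = 10^(G_i,dB/10)
  Stage 1: F_1 = 10^(1.78/10) = 1.507, G_1 = 10^(13.6/10) = 22.91
  Stage 2: F_2 = 10^(7.42/10) = 5.521, G_2 = 10^(19.9/10) = 97.72
Friis cascade:
  F = 1.507 + (5.521 − 1)/22.91 = 1.704
NF = 10 log₁₀(1.704) = 2.31 dB

2.31 dB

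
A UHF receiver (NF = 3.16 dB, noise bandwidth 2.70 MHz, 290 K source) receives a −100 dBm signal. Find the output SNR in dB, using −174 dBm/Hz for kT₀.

6.5 dB

Noise floor: N = −174 + 10 log₁₀(B) + NF
10 log₁₀(2.70×10⁶) = 64.31 dB
N = −174 + 64.31 + 3.16 = −106.53 dBm
SNR = P_sig − N = −100 − (−106.53) = 6.53 dB → 6.5 dB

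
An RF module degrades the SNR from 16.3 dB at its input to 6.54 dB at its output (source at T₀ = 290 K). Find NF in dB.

NF (dB) = SNR_in(dB) − SNR_out(dB) when the source is at T₀
NF = 16.3 − 6.54 = 9.76 dB

9.76 dB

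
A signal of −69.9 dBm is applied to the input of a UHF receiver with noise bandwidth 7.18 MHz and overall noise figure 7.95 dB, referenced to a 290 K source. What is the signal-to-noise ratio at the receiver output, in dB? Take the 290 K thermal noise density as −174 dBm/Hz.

27.6 dB

Noise floor: N = −174 + 10 log₁₀(B) + NF
10 log₁₀(7.18×10⁶) = 68.56 dB
N = −174 + 68.56 + 7.95 = −97.49 dBm
SNR = P_sig − N = −69.9 − (−97.49) = 27.59 dB → 27.6 dB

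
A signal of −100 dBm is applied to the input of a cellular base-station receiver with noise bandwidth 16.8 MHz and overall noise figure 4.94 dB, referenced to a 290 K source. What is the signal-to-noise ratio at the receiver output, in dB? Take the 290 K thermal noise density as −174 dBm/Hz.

Noise floor: N = −174 + 10 log₁₀(B) + NF
10 log₁₀(1.68×10⁷) = 72.25 dB
N = −174 + 72.25 + 4.94 = −96.81 dBm
SNR = P_sig − N = −100 − (−96.81) = −3.19 dB → −3.2 dB

−3.2 dB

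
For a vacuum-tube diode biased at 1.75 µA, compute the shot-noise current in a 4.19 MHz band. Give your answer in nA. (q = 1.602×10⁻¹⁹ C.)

I_n = √(2qI·B)
2qI·B = 2 × 1.602×10⁻¹⁹ × 1.75×10⁻⁶ × 4.19×10⁶ = 2.35×10⁻¹⁸ A²
I_n = √(2.35×10⁻¹⁸) = 1.53×10⁻⁹ A = 1.53 nA

1.53 nA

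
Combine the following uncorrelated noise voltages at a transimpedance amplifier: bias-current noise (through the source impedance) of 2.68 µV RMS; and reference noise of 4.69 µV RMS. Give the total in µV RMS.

5.40 µV

Uncorrelated sources add in power (mean-square): V_tot = √(ΣV_i²)
V_tot = √[(2.68×10⁻⁶)² + (4.69×10⁻⁶)²] = 5.40×10⁻⁶ V = 5.40 µV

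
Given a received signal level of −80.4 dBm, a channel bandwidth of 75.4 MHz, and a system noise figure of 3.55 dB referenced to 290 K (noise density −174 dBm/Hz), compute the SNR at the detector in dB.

Noise floor: N = −174 + 10 log₁₀(B) + NF
10 log₁₀(7.54×10⁷) = 78.77 dB
N = −174 + 78.77 + 3.55 = −91.68 dBm
SNR = P_sig − N = −80.4 − (−91.68) = 11.28 dB → 11.3 dB

11.3 dB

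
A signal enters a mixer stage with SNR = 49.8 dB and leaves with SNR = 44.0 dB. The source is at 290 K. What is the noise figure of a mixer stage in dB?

5.8 dB

NF (dB) = SNR_in(dB) − SNR_out(dB) when the source is at T₀
NF = 49.8 − 44.0 = 5.8 dB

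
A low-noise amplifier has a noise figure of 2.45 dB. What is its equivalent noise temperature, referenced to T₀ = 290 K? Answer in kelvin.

F = 10^(2.45/10) = 1.75792
T_e = (F − 1)·T₀ = (1.75792 − 1) × 290 = 220 K

220 K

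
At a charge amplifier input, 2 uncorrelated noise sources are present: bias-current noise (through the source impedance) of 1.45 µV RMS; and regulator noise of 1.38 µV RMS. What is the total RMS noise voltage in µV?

Uncorrelated sources add in power (mean-square): V_tot = √(ΣV_i²)
V_tot = √[(1.45×10⁻⁶)² + (1.38×10⁻⁶)²] = 2.00×10⁻⁶ V = 2.00 µV

2.00 µV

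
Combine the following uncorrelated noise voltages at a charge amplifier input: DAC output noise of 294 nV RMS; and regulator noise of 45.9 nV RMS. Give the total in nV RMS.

298 nV

Uncorrelated sources add in power (mean-square): V_tot = √(ΣV_i²)
V_tot = √[(2.94×10⁻⁷)² + (4.59×10⁻⁸)²] = 2.98×10⁻⁷ V = 298 nV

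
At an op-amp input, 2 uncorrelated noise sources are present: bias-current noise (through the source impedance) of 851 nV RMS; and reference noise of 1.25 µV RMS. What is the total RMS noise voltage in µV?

Uncorrelated sources add in power (mean-square): V_tot = √(ΣV_i²)
V_tot = √[(8.51×10⁻⁷)² + (1.25×10⁻⁶)²] = 1.51×10⁻⁶ V = 1.51 µV

1.51 µV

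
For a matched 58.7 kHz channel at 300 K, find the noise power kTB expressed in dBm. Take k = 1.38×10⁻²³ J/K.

P_n = kTB = 1.38×10⁻²³ × 300 × 5.87×10⁴ = 2.43×10⁻¹⁶ W
In dBm: 10 log₁₀(2.43×10⁻¹⁶ / 10⁻³) = −126.1 dBm

−126.1 dBm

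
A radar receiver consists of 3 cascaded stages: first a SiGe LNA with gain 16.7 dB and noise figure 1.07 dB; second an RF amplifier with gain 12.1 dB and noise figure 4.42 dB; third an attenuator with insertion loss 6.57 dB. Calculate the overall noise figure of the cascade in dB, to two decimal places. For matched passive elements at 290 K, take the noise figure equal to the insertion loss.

1.21 dB

Convert to linear (a loss of L dB is a gain of −L dB): F_i = 10^(NF_i/10), G_i = 10^(G_i,dB/10)
  Stage 1: F_1 = 10^(1.07/10) = 1.279, G_1 = 10^(16.7/10) = 46.77
  Stage 2: F_2 = 10^(4.42/10) = 2.767, G_2 = 10^(12.1/10) = 16.22
  Stage 3: F_3 = 10^(6.57/10) = 4.539, G_3 = 10^(−6.57/10) = 0.2203
Friis cascade:
  F = 1.279 + (2.767 − 1)/46.77 + (4.539 − 1)/758.6 = 1.322
NF = 10 log₁₀(1.322) = 1.21 dB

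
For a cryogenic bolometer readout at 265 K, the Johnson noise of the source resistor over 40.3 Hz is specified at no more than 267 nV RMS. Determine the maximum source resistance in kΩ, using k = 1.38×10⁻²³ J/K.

121 kΩ

Johnson–Nyquist: V_n = √(4kTRB) ⇒ R = V_n² / (4kTB)
4kTB = 4 × 1.38×10⁻²³ × 265 × 4.03×10¹ = 5.90×10⁻¹⁹
R = (2.67×10⁻⁷)² / 5.90×10⁻¹⁹ = 1.21×10⁵ Ω = 121 kΩ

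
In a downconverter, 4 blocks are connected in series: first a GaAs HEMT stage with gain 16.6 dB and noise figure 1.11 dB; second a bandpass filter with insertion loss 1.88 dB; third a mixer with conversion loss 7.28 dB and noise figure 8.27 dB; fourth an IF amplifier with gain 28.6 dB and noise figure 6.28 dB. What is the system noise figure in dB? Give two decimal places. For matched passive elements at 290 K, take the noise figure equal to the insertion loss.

Convert to linear (a loss of L dB is a gain of −L dB): F_i = 10^(NF_i/10), G_i = 10^(G_i,dB/10)
  Stage 1: F_1 = 10^(1.11/10) = 1.291, G_1 = 10^(16.6/10) = 45.71
  Stage 2: F_2 = 10^(1.88/10) = 1.542, G_2 = 10^(−1.88/10) = 0.6486
  Stage 3: F_3 = 10^(8.27/10) = 6.714, G_3 = 10^(−7.28/10) = 0.1871
  Stage 4: F_4 = 10^(6.28/10) = 4.246, G_4 = 10^(28.6/10) = 724.4
Friis cascade:
  F = 1.291 + (1.542 − 1)/45.71 + (6.714 − 1)/29.65 + (4.246 − 1)/5.546 = 2.081
NF = 10 log₁₀(2.081) = 3.18 dB

3.18 dB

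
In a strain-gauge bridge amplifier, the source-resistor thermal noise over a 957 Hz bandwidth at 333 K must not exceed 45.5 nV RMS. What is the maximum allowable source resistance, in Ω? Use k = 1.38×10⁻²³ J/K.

Johnson–Nyquist: V_n = √(4kTRB) ⇒ R = V_n² / (4kTB)
4kTB = 4 × 1.38×10⁻²³ × 333 × 9.57×10² = 1.76×10⁻¹⁷
R = (4.55×10⁻⁸)² / 1.76×10⁻¹⁷ = 1.18×10² Ω = 118 Ω

118 Ω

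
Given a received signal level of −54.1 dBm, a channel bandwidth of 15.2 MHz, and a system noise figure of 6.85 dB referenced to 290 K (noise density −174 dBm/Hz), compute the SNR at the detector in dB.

Noise floor: N = −174 + 10 log₁₀(B) + NF
10 log₁₀(1.52×10⁷) = 71.82 dB
N = −174 + 71.82 + 6.85 = −95.33 dBm
SNR = P_sig − N = −54.1 − (−95.33) = 41.23 dB → 41.2 dB

41.2 dB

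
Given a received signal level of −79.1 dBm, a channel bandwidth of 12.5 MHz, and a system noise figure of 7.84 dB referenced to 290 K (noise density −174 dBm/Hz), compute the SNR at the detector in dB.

Noise floor: N = −174 + 10 log₁₀(B) + NF
10 log₁₀(1.25×10⁷) = 70.97 dB
N = −174 + 70.97 + 7.84 = −95.19 dBm
SNR = P_sig − N = −79.1 − (−95.19) = 16.09 dB → 16.1 dB

16.1 dB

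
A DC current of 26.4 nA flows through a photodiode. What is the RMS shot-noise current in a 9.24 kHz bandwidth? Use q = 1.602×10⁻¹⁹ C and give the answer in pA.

8.84 pA

I_n = √(2qI·B)
2qI·B = 2 × 1.602×10⁻¹⁹ × 2.64×10⁻⁸ × 9.24×10³ = 7.82×10⁻²³ A²
I_n = √(7.82×10⁻²³) = 8.84×10⁻¹² A = 8.84 pA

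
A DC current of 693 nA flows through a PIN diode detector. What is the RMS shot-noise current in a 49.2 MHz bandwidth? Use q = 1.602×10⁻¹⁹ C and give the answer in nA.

3.31 nA

I_n = √(2qI·B)
2qI·B = 2 × 1.602×10⁻¹⁹ × 6.93×10⁻⁷ × 4.92×10⁷ = 1.09×10⁻¹⁷ A²
I_n = √(1.09×10⁻¹⁷) = 3.31×10⁻⁹ A = 3.31 nA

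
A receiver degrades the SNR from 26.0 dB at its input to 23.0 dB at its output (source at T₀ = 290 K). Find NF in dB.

3.0 dB

NF (dB) = SNR_in(dB) − SNR_out(dB) when the source is at T₀
NF = 26.0 − 23.0 = 3.0 dB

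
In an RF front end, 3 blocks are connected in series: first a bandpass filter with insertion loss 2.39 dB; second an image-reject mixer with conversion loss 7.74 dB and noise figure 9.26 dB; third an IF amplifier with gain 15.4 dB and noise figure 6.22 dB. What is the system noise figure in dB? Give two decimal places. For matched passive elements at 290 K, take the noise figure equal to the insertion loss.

Convert to linear (a loss of L dB is a gain of −L dB): F_i = 10^(NF_i/10), G_i = 10^(G_i,dB/10)
  Stage 1: F_1 = 10^(2.39/10) = 1.734, G_1 = 10^(−2.39/10) = 0.5768
  Stage 2: F_2 = 10^(9.26/10) = 8.433, G_2 = 10^(−7.74/10) = 0.1683
  Stage 3: F_3 = 10^(6.22/10) = 4.188, G_3 = 10^(15.4/10) = 34.67
Friis cascade:
  F = 1.734 + (8.433 − 1)/0.5768 + (4.188 − 1)/0.09705 = 47.47
NF = 10 log₁₀(47.47) = 16.76 dB

16.76 dB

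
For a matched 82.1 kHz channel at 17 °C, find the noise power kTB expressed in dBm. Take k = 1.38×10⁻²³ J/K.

−124.8 dBm

T = 17 °C + 273.15 = 290.15 K
P_n = kTB = 1.38×10⁻²³ × 290.15 × 8.21×10⁴ = 3.29×10⁻¹⁶ W
In dBm: 10 log₁₀(3.29×10⁻¹⁶ / 10⁻³) = −124.8 dBm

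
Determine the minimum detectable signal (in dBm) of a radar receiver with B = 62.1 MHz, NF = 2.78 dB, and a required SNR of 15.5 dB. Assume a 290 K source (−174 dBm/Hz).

−77.8 dBm

Sensitivity = −174 + 10 log₁₀(B) + NF + SNR_min
= −174 + 77.93 + 2.78 + 15.5
= −77.79 dBm → −77.8 dBm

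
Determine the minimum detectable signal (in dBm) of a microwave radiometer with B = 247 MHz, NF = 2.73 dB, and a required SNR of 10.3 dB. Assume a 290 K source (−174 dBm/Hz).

−77.0 dBm

Sensitivity = −174 + 10 log₁₀(B) + NF + SNR_min
= −174 + 83.93 + 2.73 + 10.3
= −77.04 dBm → −77.0 dBm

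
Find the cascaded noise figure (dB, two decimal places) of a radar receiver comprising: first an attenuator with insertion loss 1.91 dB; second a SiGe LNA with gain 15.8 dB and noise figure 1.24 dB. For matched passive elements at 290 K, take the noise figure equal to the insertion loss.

3.15 dB

Convert to linear (a loss of L dB is a gain of −L dB): F_i = 10^(NF_i/10), G_i = 10^(G_i,dB/10)
  Stage 1: F_1 = 10^(1.91/10) = 1.552, G_1 = 10^(−1.91/10) = 0.6442
  Stage 2: F_2 = 10^(1.24/10) = 1.330, G_2 = 10^(15.8/10) = 38.02
Friis cascade:
  F = 1.552 + (1.330 − 1)/0.6442 = 2.065
NF = 10 log₁₀(2.065) = 3.15 dB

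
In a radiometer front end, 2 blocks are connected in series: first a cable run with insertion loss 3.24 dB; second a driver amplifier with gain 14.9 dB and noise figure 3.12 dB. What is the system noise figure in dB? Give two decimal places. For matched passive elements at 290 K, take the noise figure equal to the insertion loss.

6.36 dB

Convert to linear (a loss of L dB is a gain of −L dB): F_i = 10^(NF_i/10), G_i = 10^(G_i,dB/10)
  Stage 1: F_1 = 10^(3.24/10) = 2.109, G_1 = 10^(−3.24/10) = 0.4742
  Stage 2: F_2 = 10^(3.12/10) = 2.051, G_2 = 10^(14.9/10) = 30.90
Friis cascade:
  F = 2.109 + (2.051 − 1)/0.4742 = 4.325
NF = 10 log₁₀(4.325) = 6.36 dB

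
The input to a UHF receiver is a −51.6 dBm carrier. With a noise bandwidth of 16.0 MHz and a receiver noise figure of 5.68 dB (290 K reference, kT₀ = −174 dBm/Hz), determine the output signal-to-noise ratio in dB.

44.7 dB

Noise floor: N = −174 + 10 log₁₀(B) + NF
10 log₁₀(1.60×10⁷) = 72.04 dB
N = −174 + 72.04 + 5.68 = −96.28 dBm
SNR = P_sig − N = −51.6 − (−96.28) = 44.68 dB → 44.7 dB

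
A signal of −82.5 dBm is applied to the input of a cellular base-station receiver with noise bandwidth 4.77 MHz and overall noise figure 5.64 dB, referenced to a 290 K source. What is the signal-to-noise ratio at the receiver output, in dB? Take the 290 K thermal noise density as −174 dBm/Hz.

Noise floor: N = −174 + 10 log₁₀(B) + NF
10 log₁₀(4.77×10⁶) = 66.79 dB
N = −174 + 66.79 + 5.64 = −101.57 dBm
SNR = P_sig − N = −82.5 − (−101.57) = 19.07 dB → 19.1 dB

19.1 dB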